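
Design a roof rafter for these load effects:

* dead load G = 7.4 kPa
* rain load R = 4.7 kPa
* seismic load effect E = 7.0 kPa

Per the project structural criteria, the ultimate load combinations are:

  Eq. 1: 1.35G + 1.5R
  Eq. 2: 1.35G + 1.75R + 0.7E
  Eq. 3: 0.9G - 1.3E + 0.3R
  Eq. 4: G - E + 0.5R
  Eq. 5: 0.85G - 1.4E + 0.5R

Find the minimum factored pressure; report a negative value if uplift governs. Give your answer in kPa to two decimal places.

-1.16 kPa

Eq. 1: 1.35(7.4) + 1.5(4.7) = 9.99 + 7.05 = 17.04
Eq. 2: 1.35(7.4) + 1.75(4.7) + 0.7(7.0) = 9.99 + 8.23 + 4.90 = 23.12
Eq. 3: 0.9(7.4) - 1.3(7.0) + 0.3(4.7) = 6.66 - 9.10 + 1.41 = -1.03
Eq. 4: 1.0(7.4) - 1.0(7.0) + 0.5(4.7) = 7.40 - 7.00 + 2.35 = 2.75
Eq. 5: 0.85(7.4) - 1.4(7.0) + 0.5(4.7) = 6.29 - 9.80 + 2.35 = -1.16
Combination 5 gives the minimum: -1.16 kPa.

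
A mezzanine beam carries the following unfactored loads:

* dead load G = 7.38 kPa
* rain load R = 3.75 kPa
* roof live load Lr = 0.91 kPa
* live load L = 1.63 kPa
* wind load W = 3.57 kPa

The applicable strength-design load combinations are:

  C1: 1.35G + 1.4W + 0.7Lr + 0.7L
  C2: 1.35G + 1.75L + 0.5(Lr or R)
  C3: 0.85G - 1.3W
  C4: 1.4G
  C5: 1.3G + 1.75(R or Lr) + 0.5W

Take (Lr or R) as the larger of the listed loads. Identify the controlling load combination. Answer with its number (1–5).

(Lr or R) → R = 3.75 kPa; (R or Lr) → R = 3.75 kPa.
C1: 1.35(7.38) + 1.4(3.57) + 0.7(0.91) + 0.7(1.63) = 9.96 + 5.00 + 0.64 + 1.14 = 16.74
C2: 1.35(7.38) + 1.75(1.63) + 0.5(3.75) = 9.96 + 2.85 + 1.88 = 14.69
C3: 0.85(7.38) - 1.3(3.57) = 6.27 - 4.64 = 1.63
C4: 1.4(7.38) = 10.33
C5: 1.3(7.38) + 1.75(3.75) + 0.5(3.57) = 9.59 + 6.56 + 1.79 = 17.94
The largest value is 17.94 kPa from combination 5.

Combination 5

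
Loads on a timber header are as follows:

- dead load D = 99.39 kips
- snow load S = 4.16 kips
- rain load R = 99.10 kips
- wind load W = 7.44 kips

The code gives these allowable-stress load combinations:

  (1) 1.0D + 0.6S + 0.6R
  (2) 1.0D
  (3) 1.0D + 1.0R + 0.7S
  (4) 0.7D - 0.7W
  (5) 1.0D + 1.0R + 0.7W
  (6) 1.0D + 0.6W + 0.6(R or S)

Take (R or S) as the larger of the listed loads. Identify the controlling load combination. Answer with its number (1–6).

(R or S) → R = 99.10 kips.
(1) 1.0(99.39) + 0.6(4.16) + 0.6(99.10) = 161.35
(2) 1.0(99.39) = 99.39
(3) 1.0(99.39) + 1.0(99.10) + 0.7(4.16) = 201.40
(4) 0.7(99.39) - 0.7(7.44) = 64.37
(5) 1.0(99.39) + 1.0(99.10) + 0.7(7.44) = 203.70
(6) 1.0(99.39) + 0.6(7.44) + 0.6(99.10) = 163.31
The largest value is 203.70 kips from combination 5.

Combination 5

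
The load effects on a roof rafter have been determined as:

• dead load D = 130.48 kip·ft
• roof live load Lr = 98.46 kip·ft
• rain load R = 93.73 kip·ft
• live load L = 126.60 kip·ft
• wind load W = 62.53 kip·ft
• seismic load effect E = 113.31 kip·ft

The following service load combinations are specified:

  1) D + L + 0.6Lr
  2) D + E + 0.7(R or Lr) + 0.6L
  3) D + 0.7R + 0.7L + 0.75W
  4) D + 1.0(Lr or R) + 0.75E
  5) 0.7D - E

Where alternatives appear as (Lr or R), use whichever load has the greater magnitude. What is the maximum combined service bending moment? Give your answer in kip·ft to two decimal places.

388.67 kip·ft

(R or Lr) → Lr = 98.46 kip·ft; (Lr or R) → Lr = 98.46 kip·ft.
1) 1.0(130.48) + 1.0(126.60) + 0.6(98.46) = 130.48 + 126.60 + 59.08 = 316.16
2) 1.0(130.48) + 1.0(113.31) + 0.7(98.46) + 0.6(126.60) = 130.48 + 113.31 + 68.92 + 75.96 = 388.67
3) 1.0(130.48) + 0.7(93.73) + 0.7(126.60) + 0.75(62.53) = 130.48 + 65.61 + 88.62 + 46.90 = 331.61
4) 1.0(130.48) + 1.0(98.46) + 0.75(113.31) = 130.48 + 98.46 + 84.98 = 313.92
5) 0.7(130.48) - 1.0(113.31) = 91.34 - 113.31 = -21.97
The controlling combination is 2, giving 388.67 kip·ft.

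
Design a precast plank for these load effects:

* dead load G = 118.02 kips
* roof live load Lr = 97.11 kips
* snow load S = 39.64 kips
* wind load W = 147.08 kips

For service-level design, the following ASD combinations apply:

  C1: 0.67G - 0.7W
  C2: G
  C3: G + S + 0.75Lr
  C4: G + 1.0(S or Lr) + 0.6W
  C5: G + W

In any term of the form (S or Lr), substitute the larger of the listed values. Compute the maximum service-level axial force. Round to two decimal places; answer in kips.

303.38 kips

(S or Lr) → Lr = 97.11 kips.
C1: 0.67(118.02) - 0.7(147.08) = -23.88
C2: 1.0(118.02) = 118.02
C3: 1.0(118.02) + 1.0(39.64) + 0.75(97.11) = 118.02 + 39.64 + 72.83 = 230.49
C4: 1.0(118.02) + 1.0(97.11) + 0.6(147.08) = 118.02 + 97.11 + 88.25 = 303.38
C5: 1.0(118.02) + 1.0(147.08) = 118.02 + 147.08 = 265.10
Combination 4 governs: P = 303.38 kips.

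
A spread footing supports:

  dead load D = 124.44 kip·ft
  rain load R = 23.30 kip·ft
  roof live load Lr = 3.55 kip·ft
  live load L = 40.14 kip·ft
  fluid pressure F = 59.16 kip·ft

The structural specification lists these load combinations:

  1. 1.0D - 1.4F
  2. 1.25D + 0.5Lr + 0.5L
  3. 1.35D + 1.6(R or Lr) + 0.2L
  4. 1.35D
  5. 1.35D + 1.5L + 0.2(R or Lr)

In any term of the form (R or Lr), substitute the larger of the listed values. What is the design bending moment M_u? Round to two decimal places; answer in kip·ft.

232.86 kip·ft

(R or Lr) → R = 23.30 kip·ft.
1. 1.0(124.44) - 1.4(59.16) = 124.44 - 82.82 = 41.62
2. 1.25(124.44) + 0.5(3.55) + 0.5(40.14) = 155.55 + 1.78 + 20.07 = 177.40
3. 1.35(124.44) + 1.6(23.30) + 0.2(40.14) = 167.99 + 37.28 + 8.03 = 213.30
4. 1.35(124.44) = 167.99
5. 1.35(124.44) + 1.5(40.14) + 0.2(23.30) = 167.99 + 60.21 + 4.66 = 232.86
Combination 5 governs: M_u = 232.86 kip·ft.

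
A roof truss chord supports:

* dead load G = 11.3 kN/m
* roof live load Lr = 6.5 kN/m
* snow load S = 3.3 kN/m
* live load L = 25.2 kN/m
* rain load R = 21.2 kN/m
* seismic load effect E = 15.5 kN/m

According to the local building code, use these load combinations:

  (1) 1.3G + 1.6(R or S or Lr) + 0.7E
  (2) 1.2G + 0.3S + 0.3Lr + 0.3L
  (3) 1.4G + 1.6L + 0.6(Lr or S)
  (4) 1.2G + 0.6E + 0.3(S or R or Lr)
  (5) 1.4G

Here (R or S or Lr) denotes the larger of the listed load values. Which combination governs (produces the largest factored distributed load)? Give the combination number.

(R or S or Lr) → R = 21.2 kN/m; (Lr or S) → Lr = 6.5 kN/m; (S or R or Lr) → R = 21.2 kN/m.
(1) 1.3(11.3) + 1.6(21.2) + 0.7(15.5) = 14.69 + 33.92 + 10.85 = 59.46
(2) 1.2(11.3) + 0.3(3.3) + 0.3(6.5) + 0.3(25.2) = 13.56 + 0.99 + 1.95 + 7.56 = 24.06
(3) 1.4(11.3) + 1.6(25.2) + 0.6(6.5) = 15.82 + 40.32 + 3.90 = 60.04
(4) 1.2(11.3) + 0.6(15.5) + 0.3(21.2) = 13.56 + 9.30 + 6.36 = 29.22
(5) 1.4(11.3) = 15.82
The largest value is 60.04 kN/m from combination 3.

Combination 3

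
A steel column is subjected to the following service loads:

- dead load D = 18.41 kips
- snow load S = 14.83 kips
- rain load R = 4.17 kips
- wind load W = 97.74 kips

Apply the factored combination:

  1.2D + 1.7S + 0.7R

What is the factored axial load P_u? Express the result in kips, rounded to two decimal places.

1.2(18.41) + 1.7(14.83) + 0.7(4.17) = 22.09 + 25.21 + 2.92 = 50.22
P_u = 50.22 kips.

50.22 kips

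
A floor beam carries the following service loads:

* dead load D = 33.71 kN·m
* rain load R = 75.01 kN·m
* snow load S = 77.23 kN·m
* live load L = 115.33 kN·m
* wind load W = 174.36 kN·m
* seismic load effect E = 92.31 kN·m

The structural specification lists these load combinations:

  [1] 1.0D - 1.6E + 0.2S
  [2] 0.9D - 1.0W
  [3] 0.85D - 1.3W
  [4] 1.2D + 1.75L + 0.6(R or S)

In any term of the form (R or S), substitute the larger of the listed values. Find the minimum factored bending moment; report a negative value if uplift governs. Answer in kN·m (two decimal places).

-198.01 kN·m

(R or S) → S = 77.23 kN·m.
[1] 1.0(33.71) - 1.6(92.31) + 0.2(77.23) = 33.71 - 147.70 + 15.45 = -98.54
[2] 0.9(33.71) - 1.0(174.36) = 30.34 - 174.36 = -144.02
[3] 0.85(33.71) - 1.3(174.36) = -198.01
[4] 1.2(33.71) + 1.75(115.33) + 0.6(77.23) = 40.45 + 201.83 + 46.34 = 288.62
Combination 3 gives the minimum: -198.01 kN·m.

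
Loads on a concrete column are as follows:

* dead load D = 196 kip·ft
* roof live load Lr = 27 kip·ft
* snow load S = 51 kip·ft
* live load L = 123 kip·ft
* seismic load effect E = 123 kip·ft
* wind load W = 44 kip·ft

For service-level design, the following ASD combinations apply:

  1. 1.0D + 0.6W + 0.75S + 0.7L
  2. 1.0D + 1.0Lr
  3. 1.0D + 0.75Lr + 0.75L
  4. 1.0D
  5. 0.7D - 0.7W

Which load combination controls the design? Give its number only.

Combination 1

1. 1.0(196) + 0.6(44) + 0.75(51) + 0.7(123) = 196.0 + 26.4 + 38.3 + 86.1 = 346.8
2. 1.0(196) + 1.0(27) = 196.0 + 27.0 = 223.0
3. 1.0(196) + 0.75(27) + 0.75(123) = 308.5
4. 1.0(196) = 196.0
5. 0.7(196) - 0.7(44) = 137.2 - 30.8 = 106.4
The largest value is 346.8 kip·ft from combination 1.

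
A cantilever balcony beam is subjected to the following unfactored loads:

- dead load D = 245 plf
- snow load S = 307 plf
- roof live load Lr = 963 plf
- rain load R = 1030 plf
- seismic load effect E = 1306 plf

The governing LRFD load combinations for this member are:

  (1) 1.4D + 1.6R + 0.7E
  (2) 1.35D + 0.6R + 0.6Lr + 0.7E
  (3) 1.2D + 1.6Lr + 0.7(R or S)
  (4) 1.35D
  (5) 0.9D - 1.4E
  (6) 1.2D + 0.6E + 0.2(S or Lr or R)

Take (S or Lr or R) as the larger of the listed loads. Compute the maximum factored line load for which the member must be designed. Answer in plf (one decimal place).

2905.2 plf

(R or S) → R = 1030 plf; (S or Lr or R) → R = 1030 plf.
(1) 1.4(245) + 1.6(1030) + 0.7(1306) = 2905.2
(2) 1.35(245) + 0.6(1030) + 0.6(963) + 0.7(1306) = 2440.8
(3) 1.2(245) + 1.6(963) + 0.7(1030) = 2555.8
(4) 1.35(245) = 330.8
(5) 0.9(245) - 1.4(1306) = -1607.9
(6) 1.2(245) + 0.6(1306) + 0.2(1030) = 1283.6
The controlling combination is 1, giving 2905.2 plf.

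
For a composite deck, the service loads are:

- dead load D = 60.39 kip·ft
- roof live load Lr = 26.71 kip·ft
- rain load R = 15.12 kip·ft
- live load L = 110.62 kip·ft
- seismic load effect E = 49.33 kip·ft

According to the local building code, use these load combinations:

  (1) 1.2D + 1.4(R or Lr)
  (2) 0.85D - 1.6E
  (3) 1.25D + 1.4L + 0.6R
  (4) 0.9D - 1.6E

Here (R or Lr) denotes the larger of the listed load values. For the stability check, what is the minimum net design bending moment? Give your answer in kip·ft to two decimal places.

-27.60 kip·ft

(R or Lr) → Lr = 26.71 kip·ft.
(1) 1.2(60.39) + 1.4(26.71) = 109.86
(2) 0.85(60.39) - 1.6(49.33) = -27.60
(3) 1.25(60.39) + 1.4(110.62) + 0.6(15.12) = 239.43
(4) 0.9(60.39) - 1.6(49.33) = -24.58
Combination 2 gives the minimum: -27.60 kip·ft.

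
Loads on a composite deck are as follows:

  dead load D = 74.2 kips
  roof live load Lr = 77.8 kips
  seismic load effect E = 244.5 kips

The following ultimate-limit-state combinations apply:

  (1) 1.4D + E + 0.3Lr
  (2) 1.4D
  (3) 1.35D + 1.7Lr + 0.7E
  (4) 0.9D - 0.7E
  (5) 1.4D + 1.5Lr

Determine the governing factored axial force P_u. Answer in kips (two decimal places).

(1) 1.4(74.2) + 1.0(244.5) + 0.3(77.8) = 103.88 + 244.50 + 23.34 = 371.72
(2) 1.4(74.2) = 103.88
(3) 1.35(74.2) + 1.7(77.8) + 0.7(244.5) = 100.17 + 132.26 + 171.15 = 403.58
(4) 0.9(74.2) - 0.7(244.5) = 66.78 - 171.15 = -104.37
(5) 1.4(74.2) + 1.5(77.8) = 103.88 + 116.70 = 220.58
Combination 3 governs: P_u = 403.58 kips.

403.58 kips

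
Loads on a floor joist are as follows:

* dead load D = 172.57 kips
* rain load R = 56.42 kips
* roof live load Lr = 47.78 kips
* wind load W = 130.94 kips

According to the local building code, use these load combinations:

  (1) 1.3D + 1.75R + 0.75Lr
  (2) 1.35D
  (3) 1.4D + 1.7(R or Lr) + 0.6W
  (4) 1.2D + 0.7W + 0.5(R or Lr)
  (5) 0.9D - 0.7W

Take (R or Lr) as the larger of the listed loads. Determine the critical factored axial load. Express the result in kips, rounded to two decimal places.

(R or Lr) → R = 56.42 kips.
(1) 1.3(172.57) + 1.75(56.42) + 0.75(47.78) = 358.91
(2) 1.35(172.57) = 232.97
(3) 1.4(172.57) + 1.7(56.42) + 0.6(130.94) = 416.08
(4) 1.2(172.57) + 0.7(130.94) + 0.5(56.42) = 207.08 + 91.66 + 28.21 = 326.95
(5) 0.9(172.57) - 0.7(130.94) = 63.66
Maximum is from combination 3.

416.08 kips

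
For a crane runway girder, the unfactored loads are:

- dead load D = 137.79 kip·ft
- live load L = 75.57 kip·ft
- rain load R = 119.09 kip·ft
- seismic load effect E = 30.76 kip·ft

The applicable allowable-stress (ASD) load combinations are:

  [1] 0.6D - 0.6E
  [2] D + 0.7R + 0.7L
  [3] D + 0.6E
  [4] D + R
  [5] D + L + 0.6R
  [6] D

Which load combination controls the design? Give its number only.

[1] 0.6(137.79) - 0.6(30.76) = 64.22
[2] 1.0(137.79) + 0.7(119.09) + 0.7(75.57) = 274.05
[3] 1.0(137.79) + 0.6(30.76) = 156.25
[4] 1.0(137.79) + 1.0(119.09) = 256.88
[5] 1.0(137.79) + 1.0(75.57) + 0.6(119.09) = 284.81
[6] 1.0(137.79) = 137.79
The largest value is 284.81 kip·ft from combination 5.

Combination 5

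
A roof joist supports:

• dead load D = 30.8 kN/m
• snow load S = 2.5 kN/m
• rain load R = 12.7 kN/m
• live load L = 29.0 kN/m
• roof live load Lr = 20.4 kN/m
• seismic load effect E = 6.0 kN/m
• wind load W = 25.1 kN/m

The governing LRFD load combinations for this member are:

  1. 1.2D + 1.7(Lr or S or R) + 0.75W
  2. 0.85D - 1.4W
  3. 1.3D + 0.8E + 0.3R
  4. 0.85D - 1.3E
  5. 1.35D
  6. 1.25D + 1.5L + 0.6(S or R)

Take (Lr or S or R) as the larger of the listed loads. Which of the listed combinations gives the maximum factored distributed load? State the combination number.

Combination 1

(Lr or S or R) → Lr = 20.4 kN/m; (S or R) → R = 12.7 kN/m.
1. 1.2(30.8) + 1.7(20.4) + 0.75(25.1) = 36.96 + 34.68 + 18.83 = 90.47
2. 0.85(30.8) - 1.4(25.1) = 26.18 - 35.14 = -8.96
3. 1.3(30.8) + 0.8(6.0) + 0.3(12.7) = 40.04 + 4.80 + 3.81 = 48.65
4. 0.85(30.8) - 1.3(6.0) = 26.18 - 7.80 = 18.38
5. 1.35(30.8) = 41.58
6. 1.25(30.8) + 1.5(29.0) + 0.6(12.7) = 38.50 + 43.50 + 7.62 = 89.62
The largest value is 90.47 kN/m from combination 1.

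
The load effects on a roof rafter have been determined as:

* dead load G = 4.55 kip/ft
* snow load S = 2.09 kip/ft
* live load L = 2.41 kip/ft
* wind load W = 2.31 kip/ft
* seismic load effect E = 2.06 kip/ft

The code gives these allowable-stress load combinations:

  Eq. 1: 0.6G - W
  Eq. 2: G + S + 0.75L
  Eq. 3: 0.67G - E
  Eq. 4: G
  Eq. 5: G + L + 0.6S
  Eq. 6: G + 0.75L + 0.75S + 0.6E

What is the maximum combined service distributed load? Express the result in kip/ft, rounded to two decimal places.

Eq. 1: 0.6(4.55) - 1.0(2.31) = 2.73 - 2.31 = 0.42
Eq. 2: 1.0(4.55) + 1.0(2.09) + 0.75(2.41) = 4.55 + 2.09 + 1.81 = 8.45
Eq. 3: 0.67(4.55) - 1.0(2.06) = 3.05 - 2.06 = 0.99
Eq. 4: 1.0(4.55) = 4.55
Eq. 5: 1.0(4.55) + 1.0(2.41) + 0.6(2.09) = 4.55 + 2.41 + 1.25 = 8.21
Eq. 6: 1.0(4.55) + 0.75(2.41) + 0.75(2.09) + 0.6(2.06) = 9.16
Maximum is from combination 6.

9.16 kip/ft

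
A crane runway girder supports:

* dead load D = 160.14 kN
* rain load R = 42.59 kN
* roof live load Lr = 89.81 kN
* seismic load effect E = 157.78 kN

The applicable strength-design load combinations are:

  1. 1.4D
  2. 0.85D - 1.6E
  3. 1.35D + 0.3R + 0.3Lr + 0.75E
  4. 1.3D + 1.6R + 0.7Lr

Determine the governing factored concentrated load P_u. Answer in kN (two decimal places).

374.24 kN

1. 1.4(160.14) = 224.20
2. 0.85(160.14) - 1.6(157.78) = 136.12 - 252.45 = -116.33
3. 1.35(160.14) + 0.3(42.59) + 0.3(89.81) + 0.75(157.78) = 374.24
4. 1.3(160.14) + 1.6(42.59) + 0.7(89.81) = 208.18 + 68.14 + 62.87 = 339.19
Combination 3 governs: P_u = 374.24 kN.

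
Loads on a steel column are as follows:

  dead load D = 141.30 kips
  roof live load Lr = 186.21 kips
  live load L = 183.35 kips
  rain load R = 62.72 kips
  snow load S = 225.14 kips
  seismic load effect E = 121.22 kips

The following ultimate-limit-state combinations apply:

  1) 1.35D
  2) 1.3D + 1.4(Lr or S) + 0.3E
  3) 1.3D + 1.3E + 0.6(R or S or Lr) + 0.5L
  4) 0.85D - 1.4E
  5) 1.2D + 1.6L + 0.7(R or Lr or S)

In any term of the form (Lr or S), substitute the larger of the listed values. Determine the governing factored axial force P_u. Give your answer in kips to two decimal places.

(Lr or S) → S = 225.14 kips; (R or S or Lr) → S = 225.14 kips; (R or Lr or S) → S = 225.14 kips.
1) 1.35(141.30) = 190.76
2) 1.3(141.30) + 1.4(225.14) + 0.3(121.22) = 535.25
3) 1.3(141.30) + 1.3(121.22) + 0.6(225.14) + 0.5(183.35) = 183.69 + 157.59 + 135.08 + 91.68 = 568.04
4) 0.85(141.30) - 1.4(121.22) = 120.11 - 169.71 = -49.60
5) 1.2(141.30) + 1.6(183.35) + 0.7(225.14) = 169.56 + 293.36 + 157.60 = 620.52
The controlling combination is 5, giving 620.52 kips.

620.52 kips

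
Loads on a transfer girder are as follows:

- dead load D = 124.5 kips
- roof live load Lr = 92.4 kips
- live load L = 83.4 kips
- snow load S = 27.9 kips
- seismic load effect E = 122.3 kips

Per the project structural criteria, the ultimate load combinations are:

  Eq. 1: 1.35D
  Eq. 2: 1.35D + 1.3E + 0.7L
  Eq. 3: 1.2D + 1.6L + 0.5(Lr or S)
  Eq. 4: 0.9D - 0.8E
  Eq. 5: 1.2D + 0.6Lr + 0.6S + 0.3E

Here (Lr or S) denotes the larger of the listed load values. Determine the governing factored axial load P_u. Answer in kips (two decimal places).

(Lr or S) → Lr = 92.4 kips.
Eq. 1: 1.35(124.5) = 168.08
Eq. 2: 1.35(124.5) + 1.3(122.3) + 0.7(83.4) = 385.45
Eq. 3: 1.2(124.5) + 1.6(83.4) + 0.5(92.4) = 329.04
Eq. 4: 0.9(124.5) - 0.8(122.3) = 14.21
Eq. 5: 1.2(124.5) + 0.6(92.4) + 0.6(27.9) + 0.3(122.3) = 258.27
Combination 2 governs: P_u = 385.45 kips.

385.45 kips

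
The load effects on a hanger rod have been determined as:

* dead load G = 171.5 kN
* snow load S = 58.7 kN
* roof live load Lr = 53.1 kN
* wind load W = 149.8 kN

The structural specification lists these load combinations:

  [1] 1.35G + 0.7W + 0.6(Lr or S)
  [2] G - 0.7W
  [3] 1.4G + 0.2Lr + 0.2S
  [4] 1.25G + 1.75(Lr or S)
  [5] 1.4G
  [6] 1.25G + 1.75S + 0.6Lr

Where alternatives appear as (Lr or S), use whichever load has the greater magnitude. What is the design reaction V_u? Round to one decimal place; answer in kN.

(Lr or S) → S = 58.7 kN.
[1] 1.35(171.5) + 0.7(149.8) + 0.6(58.7) = 231.5 + 104.9 + 35.2 = 371.6
[2] 1.0(171.5) - 0.7(149.8) = 171.5 - 104.9 = 66.6
[3] 1.4(171.5) + 0.2(53.1) + 0.2(58.7) = 262.5
[4] 1.25(171.5) + 1.75(58.7) = 214.4 + 102.7 = 317.1
[5] 1.4(171.5) = 240.1
[6] 1.25(171.5) + 1.75(58.7) + 0.6(53.1) = 214.4 + 102.7 + 31.9 = 349.0
The controlling combination is 1, giving 371.6 kN.

371.6 kN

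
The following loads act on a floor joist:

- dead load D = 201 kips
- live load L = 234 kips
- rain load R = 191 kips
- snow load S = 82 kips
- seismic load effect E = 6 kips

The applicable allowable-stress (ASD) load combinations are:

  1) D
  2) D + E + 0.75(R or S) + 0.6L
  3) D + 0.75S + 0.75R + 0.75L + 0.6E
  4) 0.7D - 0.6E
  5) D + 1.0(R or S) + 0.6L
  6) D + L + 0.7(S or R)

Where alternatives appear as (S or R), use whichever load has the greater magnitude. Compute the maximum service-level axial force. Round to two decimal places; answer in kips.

(R or S) → R = 191 kips; (S or R) → R = 191 kips.
1) 1.0(201) = 201.00
2) 1.0(201) + 1.0(6) + 0.75(191) + 0.6(234) = 490.65
3) 1.0(201) + 0.75(82) + 0.75(191) + 0.75(234) + 0.6(6) = 584.85
4) 0.7(201) - 0.6(6) = 137.10
5) 1.0(201) + 1.0(191) + 0.6(234) = 532.40
6) 1.0(201) + 1.0(234) + 0.7(191) = 568.70
Maximum is from combination 3.

584.85 kips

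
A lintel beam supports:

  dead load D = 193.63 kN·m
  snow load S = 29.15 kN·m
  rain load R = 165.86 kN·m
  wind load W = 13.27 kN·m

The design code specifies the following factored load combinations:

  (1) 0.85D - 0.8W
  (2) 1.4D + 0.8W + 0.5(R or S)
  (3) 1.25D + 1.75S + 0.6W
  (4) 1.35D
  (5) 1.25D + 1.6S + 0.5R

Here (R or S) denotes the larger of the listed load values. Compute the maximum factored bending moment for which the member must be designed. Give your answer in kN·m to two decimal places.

371.61 kN·m

(R or S) → R = 165.86 kN·m.
(1) 0.85(193.63) - 0.8(13.27) = 164.59 - 10.62 = 153.97
(2) 1.4(193.63) + 0.8(13.27) + 0.5(165.86) = 271.08 + 10.62 + 82.93 = 364.63
(3) 1.25(193.63) + 1.75(29.15) + 0.6(13.27) = 242.04 + 51.01 + 7.96 = 301.01
(4) 1.35(193.63) = 261.40
(5) 1.25(193.63) + 1.6(29.15) + 0.5(165.86) = 242.04 + 46.64 + 82.93 = 371.61
The controlling combination is 5, giving 371.61 kN·m.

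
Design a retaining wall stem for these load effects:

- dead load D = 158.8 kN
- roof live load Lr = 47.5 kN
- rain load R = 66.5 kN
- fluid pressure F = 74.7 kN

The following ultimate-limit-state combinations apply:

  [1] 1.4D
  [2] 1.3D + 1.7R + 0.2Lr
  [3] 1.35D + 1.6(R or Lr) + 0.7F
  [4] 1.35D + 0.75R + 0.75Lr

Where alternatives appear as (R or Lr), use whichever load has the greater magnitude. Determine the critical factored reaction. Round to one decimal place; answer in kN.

373.1 kN

(R or Lr) → R = 66.5 kN.
[1] 1.4(158.8) = 222.3
[2] 1.3(158.8) + 1.7(66.5) + 0.2(47.5) = 329.0
[3] 1.35(158.8) + 1.6(66.5) + 0.7(74.7) = 373.1
[4] 1.35(158.8) + 0.75(66.5) + 0.75(47.5) = 299.9
Combination 3 governs: V_u = 373.1 kN.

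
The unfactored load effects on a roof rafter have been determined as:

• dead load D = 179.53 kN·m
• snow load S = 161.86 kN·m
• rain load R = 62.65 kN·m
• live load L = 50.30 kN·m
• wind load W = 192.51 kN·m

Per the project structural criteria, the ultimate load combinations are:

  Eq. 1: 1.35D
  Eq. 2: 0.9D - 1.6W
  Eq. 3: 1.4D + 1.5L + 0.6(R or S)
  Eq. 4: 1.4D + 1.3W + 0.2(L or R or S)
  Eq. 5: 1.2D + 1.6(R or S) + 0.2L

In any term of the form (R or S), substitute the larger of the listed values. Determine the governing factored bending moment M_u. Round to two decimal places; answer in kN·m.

(R or S) → S = 161.86 kN·m; (L or R or S) → S = 161.86 kN·m.
Eq. 1: 1.35(179.53) = 242.37
Eq. 2: 0.9(179.53) - 1.6(192.51) = 161.58 - 308.02 = -146.44
Eq. 3: 1.4(179.53) + 1.5(50.30) + 0.6(161.86) = 251.34 + 75.45 + 97.12 = 423.91
Eq. 4: 1.4(179.53) + 1.3(192.51) + 0.2(161.86) = 533.98
Eq. 5: 1.2(179.53) + 1.6(161.86) + 0.2(50.30) = 484.47
Maximum is from combination 4.

533.98 kN·m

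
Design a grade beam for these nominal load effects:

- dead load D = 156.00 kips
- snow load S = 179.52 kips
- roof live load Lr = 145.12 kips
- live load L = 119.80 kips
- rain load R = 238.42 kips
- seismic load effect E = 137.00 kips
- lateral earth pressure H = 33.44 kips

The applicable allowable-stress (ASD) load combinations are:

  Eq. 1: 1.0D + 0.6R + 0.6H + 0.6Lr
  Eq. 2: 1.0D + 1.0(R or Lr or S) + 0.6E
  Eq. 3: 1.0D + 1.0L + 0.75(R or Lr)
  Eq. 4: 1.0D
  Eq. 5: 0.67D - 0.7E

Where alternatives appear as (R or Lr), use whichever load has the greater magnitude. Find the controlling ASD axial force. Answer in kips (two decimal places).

(R or Lr or S) → R = 238.42 kips; (R or Lr) → R = 238.42 kips.
Eq. 1: 1.0(156.00) + 0.6(238.42) + 0.6(33.44) + 0.6(145.12) = 406.19
Eq. 2: 1.0(156.00) + 1.0(238.42) + 0.6(137.00) = 156.00 + 238.42 + 82.20 = 476.62
Eq. 3: 1.0(156.00) + 1.0(119.80) + 0.75(238.42) = 156.00 + 119.80 + 178.82 = 454.62
Eq. 4: 1.0(156.00) = 156.00
Eq. 5: 0.67(156.00) - 0.7(137.00) = 104.52 - 95.90 = 8.62
Maximum is from combination 2.

476.62 kips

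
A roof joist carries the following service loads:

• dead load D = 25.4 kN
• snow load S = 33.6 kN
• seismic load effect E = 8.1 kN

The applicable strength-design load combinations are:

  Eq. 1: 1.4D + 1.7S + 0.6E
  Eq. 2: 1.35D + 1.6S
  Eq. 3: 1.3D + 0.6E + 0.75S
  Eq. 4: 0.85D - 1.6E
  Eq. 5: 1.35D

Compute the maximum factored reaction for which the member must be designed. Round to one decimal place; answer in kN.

Eq. 1: 1.4(25.4) + 1.7(33.6) + 0.6(8.1) = 97.5
Eq. 2: 1.35(25.4) + 1.6(33.6) = 34.3 + 53.8 = 88.1
Eq. 3: 1.3(25.4) + 0.6(8.1) + 0.75(33.6) = 33.0 + 4.9 + 25.2 = 63.1
Eq. 4: 0.85(25.4) - 1.6(8.1) = 21.6 - 13.0 = 8.6
Eq. 5: 1.35(25.4) = 34.3
Maximum is from combination 1.

97.5 kN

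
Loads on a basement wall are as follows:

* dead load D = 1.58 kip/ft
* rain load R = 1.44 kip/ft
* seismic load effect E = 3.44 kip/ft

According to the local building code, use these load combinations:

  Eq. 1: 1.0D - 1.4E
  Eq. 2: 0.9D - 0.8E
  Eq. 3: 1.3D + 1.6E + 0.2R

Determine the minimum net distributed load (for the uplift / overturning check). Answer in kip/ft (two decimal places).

-3.24 kip/ft

Eq. 1: 1.0(1.58) - 1.4(3.44) = 1.58 - 4.82 = -3.24
Eq. 2: 0.9(1.58) - 0.8(3.44) = 1.42 - 2.75 = -1.33
Eq. 3: 1.3(1.58) + 1.6(3.44) + 0.2(1.44) = 7.85
Combination 1 gives the minimum: -3.24 kip/ft.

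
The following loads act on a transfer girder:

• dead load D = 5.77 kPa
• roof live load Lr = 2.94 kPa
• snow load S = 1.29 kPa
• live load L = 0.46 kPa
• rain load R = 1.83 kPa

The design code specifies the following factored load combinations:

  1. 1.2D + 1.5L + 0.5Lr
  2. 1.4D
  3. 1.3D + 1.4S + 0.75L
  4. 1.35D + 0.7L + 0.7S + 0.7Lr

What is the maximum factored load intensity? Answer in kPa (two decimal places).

11.07 kPa

1. 1.2(5.77) + 1.5(0.46) + 0.5(2.94) = 9.08
2. 1.4(5.77) = 8.08
3. 1.3(5.77) + 1.4(1.29) + 0.75(0.46) = 9.65
4. 1.35(5.77) + 0.7(0.46) + 0.7(1.29) + 0.7(2.94) = 11.07
Combination 4 governs: q_u = 11.07 kPa.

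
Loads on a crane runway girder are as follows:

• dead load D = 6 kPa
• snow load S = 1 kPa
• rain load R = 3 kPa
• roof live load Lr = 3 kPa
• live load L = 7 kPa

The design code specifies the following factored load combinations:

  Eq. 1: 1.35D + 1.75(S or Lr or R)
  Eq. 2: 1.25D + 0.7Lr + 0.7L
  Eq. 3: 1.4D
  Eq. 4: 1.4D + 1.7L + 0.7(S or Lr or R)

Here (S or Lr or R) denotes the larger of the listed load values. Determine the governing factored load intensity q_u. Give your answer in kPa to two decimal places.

22.40 kPa

(S or Lr or R) → Lr = 3 kPa.
Eq. 1: 1.35(6) + 1.75(3) = 13.35
Eq. 2: 1.25(6) + 0.7(3) + 0.7(7) = 14.50
Eq. 3: 1.4(6) = 8.40
Eq. 4: 1.4(6) + 1.7(7) + 0.7(3) = 22.40
Combination 4 governs: q_u = 22.40 kPa.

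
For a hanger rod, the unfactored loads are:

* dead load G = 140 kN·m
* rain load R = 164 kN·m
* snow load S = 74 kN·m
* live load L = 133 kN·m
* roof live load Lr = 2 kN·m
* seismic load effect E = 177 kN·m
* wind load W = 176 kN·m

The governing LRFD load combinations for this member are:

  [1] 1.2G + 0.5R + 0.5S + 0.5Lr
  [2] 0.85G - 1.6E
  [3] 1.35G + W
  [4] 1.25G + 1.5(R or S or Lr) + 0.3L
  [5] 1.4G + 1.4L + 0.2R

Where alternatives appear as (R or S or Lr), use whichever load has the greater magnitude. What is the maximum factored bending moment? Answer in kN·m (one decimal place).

(R or S or Lr) → R = 164 kN·m.
[1] 1.2(140) + 0.5(164) + 0.5(74) + 0.5(2) = 168.0 + 82.0 + 37.0 + 1.0 = 288.0
[2] 0.85(140) - 1.6(177) = 119.0 - 283.2 = -164.2
[3] 1.35(140) + 1.0(176) = 189.0 + 176.0 = 365.0
[4] 1.25(140) + 1.5(164) + 0.3(133) = 175.0 + 246.0 + 39.9 = 460.9
[5] 1.4(140) + 1.4(133) + 0.2(164) = 196.0 + 186.2 + 32.8 = 415.0
Combination 4 governs: M_u = 460.9 kN·m.

460.9 kN·m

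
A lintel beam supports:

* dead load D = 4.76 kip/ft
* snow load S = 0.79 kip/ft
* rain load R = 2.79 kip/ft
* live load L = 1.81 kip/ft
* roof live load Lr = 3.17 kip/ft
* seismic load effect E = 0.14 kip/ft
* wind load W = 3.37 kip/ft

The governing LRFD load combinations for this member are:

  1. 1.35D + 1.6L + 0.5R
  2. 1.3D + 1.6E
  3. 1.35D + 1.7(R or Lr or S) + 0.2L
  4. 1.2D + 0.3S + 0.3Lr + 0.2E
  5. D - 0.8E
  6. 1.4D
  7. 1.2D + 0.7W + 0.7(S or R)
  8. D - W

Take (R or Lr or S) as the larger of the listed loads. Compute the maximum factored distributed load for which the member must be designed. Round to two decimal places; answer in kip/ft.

(R or Lr or S) → Lr = 3.17 kip/ft; (S or R) → R = 2.79 kip/ft.
1. 1.35(4.76) + 1.6(1.81) + 0.5(2.79) = 10.72
2. 1.3(4.76) + 1.6(0.14) = 6.41
3. 1.35(4.76) + 1.7(3.17) + 0.2(1.81) = 12.18
4. 1.2(4.76) + 0.3(0.79) + 0.3(3.17) + 0.2(0.14) = 6.93
5. 1.0(4.76) - 0.8(0.14) = 4.65
6. 1.4(4.76) = 6.66
7. 1.2(4.76) + 0.7(3.37) + 0.7(2.79) = 10.02
8. 1.0(4.76) - 1.0(3.37) = 1.39
Maximum is from combination 3.

12.18 kip/ft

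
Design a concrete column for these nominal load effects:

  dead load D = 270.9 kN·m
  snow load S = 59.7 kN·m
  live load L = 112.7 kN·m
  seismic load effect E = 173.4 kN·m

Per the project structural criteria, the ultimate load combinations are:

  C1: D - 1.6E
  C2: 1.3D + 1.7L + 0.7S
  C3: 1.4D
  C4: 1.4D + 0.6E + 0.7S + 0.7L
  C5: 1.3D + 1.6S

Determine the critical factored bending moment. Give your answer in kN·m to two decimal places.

C1: 1.0(270.9) - 1.6(173.4) = 270.90 - 277.44 = -6.54
C2: 1.3(270.9) + 1.7(112.7) + 0.7(59.7) = 352.17 + 191.59 + 41.79 = 585.55
C3: 1.4(270.9) = 379.26
C4: 1.4(270.9) + 0.6(173.4) + 0.7(59.7) + 0.7(112.7) = 379.26 + 104.04 + 41.79 + 78.89 = 603.98
C5: 1.3(270.9) + 1.6(59.7) = 352.17 + 95.52 = 447.69
The controlling combination is 4, giving 603.98 kN·m.

603.98 kN·m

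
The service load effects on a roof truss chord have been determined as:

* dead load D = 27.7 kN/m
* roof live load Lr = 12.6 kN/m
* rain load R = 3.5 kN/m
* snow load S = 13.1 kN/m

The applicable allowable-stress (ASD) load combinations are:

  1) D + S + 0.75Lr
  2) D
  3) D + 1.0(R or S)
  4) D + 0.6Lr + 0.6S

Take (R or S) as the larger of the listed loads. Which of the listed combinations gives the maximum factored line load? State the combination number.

Combination 1

(R or S) → S = 13.1 kN/m.
1) 1.0(27.7) + 1.0(13.1) + 0.75(12.6) = 50.25
2) 1.0(27.7) = 27.70
3) 1.0(27.7) + 1.0(13.1) = 40.80
4) 1.0(27.7) + 0.6(12.6) + 0.6(13.1) = 43.12
The largest value is 50.25 kN/m from combination 1.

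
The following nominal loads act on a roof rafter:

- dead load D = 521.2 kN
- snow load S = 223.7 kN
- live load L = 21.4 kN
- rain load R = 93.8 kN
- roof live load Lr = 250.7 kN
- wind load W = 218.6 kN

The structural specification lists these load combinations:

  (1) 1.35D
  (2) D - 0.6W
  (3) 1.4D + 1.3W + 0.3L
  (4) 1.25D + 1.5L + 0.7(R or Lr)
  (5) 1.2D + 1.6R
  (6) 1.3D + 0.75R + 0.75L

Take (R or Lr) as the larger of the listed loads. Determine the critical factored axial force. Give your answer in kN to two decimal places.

1020.28 kN

(R or Lr) → Lr = 250.7 kN.
(1) 1.35(521.2) = 703.62
(2) 1.0(521.2) - 0.6(218.6) = 390.04
(3) 1.4(521.2) + 1.3(218.6) + 0.3(21.4) = 1020.28
(4) 1.25(521.2) + 1.5(21.4) + 0.7(250.7) = 859.09
(5) 1.2(521.2) + 1.6(93.8) = 775.52
(6) 1.3(521.2) + 0.75(93.8) + 0.75(21.4) = 763.96
The controlling combination is 3, giving 1020.28 kN.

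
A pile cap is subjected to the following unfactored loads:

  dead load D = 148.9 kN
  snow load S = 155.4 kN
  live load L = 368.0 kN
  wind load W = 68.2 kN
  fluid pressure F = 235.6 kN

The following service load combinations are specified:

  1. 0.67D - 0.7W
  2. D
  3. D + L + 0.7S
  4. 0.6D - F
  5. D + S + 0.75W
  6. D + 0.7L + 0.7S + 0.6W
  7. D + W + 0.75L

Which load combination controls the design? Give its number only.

1. 0.67(148.9) - 0.7(68.2) = 52.0
2. 1.0(148.9) = 148.9
3. 1.0(148.9) + 1.0(368.0) + 0.7(155.4) = 625.7
4. 0.6(148.9) - 1.0(235.6) = -146.3
5. 1.0(148.9) + 1.0(155.4) + 0.75(68.2) = 355.5
6. 1.0(148.9) + 0.7(368.0) + 0.7(155.4) + 0.6(68.2) = 556.2
7. 1.0(148.9) + 1.0(68.2) + 0.75(368.0) = 493.1
The largest value is 625.7 kN from combination 3.

Combination 3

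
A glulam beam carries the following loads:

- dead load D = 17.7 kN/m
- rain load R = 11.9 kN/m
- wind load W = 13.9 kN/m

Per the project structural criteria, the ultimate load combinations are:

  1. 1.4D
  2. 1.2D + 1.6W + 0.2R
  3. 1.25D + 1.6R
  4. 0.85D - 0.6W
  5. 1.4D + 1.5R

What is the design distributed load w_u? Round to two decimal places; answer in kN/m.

1. 1.4(17.7) = 24.78
2. 1.2(17.7) + 1.6(13.9) + 0.2(11.9) = 21.24 + 22.24 + 2.38 = 45.86
3. 1.25(17.7) + 1.6(11.9) = 22.13 + 19.04 = 41.17
4. 0.85(17.7) - 0.6(13.9) = 15.05 - 8.34 = 6.71
5. 1.4(17.7) + 1.5(11.9) = 24.78 + 17.85 = 42.63
The controlling combination is 2, giving 45.86 kN/m.

45.86 kN/m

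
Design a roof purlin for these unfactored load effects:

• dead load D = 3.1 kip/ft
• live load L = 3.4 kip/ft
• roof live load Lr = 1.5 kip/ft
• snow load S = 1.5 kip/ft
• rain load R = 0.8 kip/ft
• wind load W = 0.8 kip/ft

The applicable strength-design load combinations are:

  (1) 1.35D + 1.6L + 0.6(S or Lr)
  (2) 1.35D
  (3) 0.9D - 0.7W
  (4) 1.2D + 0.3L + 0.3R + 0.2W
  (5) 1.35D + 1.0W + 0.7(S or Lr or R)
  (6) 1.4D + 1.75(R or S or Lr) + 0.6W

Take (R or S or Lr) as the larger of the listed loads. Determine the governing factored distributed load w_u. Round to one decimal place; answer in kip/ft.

10.5 kip/ft

(S or Lr) → S = 1.5 kip/ft; (S or Lr or R) → S = 1.5 kip/ft; (R or S or Lr) → S = 1.5 kip/ft.
(1) 1.35(3.1) + 1.6(3.4) + 0.6(1.5) = 4.2 + 5.4 + 0.9 = 10.5
(2) 1.35(3.1) = 4.2
(3) 0.9(3.1) - 0.7(0.8) = 2.8 - 0.6 = 2.2
(4) 1.2(3.1) + 0.3(3.4) + 0.3(0.8) + 0.2(0.8) = 3.7 + 1.0 + 0.2 + 0.2 = 5.1
(5) 1.35(3.1) + 1.0(0.8) + 0.7(1.5) = 6.0
(6) 1.4(3.1) + 1.75(1.5) + 0.6(0.8) = 4.3 + 2.6 + 0.5 = 7.4
The controlling combination is 1, giving 10.5 kip/ft.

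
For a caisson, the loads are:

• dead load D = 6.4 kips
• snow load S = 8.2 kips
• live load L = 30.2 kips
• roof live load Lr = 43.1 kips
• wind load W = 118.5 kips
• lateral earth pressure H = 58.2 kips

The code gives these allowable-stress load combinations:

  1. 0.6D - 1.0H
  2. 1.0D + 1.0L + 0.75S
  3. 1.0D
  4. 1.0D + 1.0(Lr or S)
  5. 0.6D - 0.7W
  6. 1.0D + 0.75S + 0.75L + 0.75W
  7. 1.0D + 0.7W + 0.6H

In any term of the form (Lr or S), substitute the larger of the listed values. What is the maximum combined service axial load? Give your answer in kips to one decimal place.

124.3 kips

(Lr or S) → Lr = 43.1 kips.
1. 0.6(6.4) - 1.0(58.2) = -54.4
2. 1.0(6.4) + 1.0(30.2) + 0.75(8.2) = 42.8
3. 1.0(6.4) = 6.4
4. 1.0(6.4) + 1.0(43.1) = 49.5
5. 0.6(6.4) - 0.7(118.5) = -79.1
6. 1.0(6.4) + 0.75(8.2) + 0.75(30.2) + 0.75(118.5) = 124.1
7. 1.0(6.4) + 0.7(118.5) + 0.6(58.2) = 124.3
The controlling combination is 7, giving 124.3 kips.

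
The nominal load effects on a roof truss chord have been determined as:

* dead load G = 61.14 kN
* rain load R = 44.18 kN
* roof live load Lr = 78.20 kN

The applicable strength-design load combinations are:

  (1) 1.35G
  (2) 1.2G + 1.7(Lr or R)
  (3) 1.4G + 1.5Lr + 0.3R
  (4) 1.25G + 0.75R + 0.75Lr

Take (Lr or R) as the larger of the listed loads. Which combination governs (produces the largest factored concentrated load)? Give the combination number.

Combination 3

(Lr or R) → Lr = 78.20 kN.
(1) 1.35(61.14) = 82.54
(2) 1.2(61.14) + 1.7(78.20) = 206.31
(3) 1.4(61.14) + 1.5(78.20) + 0.3(44.18) = 216.15
(4) 1.25(61.14) + 0.75(44.18) + 0.75(78.20) = 168.21
The largest value is 216.15 kN from combination 3.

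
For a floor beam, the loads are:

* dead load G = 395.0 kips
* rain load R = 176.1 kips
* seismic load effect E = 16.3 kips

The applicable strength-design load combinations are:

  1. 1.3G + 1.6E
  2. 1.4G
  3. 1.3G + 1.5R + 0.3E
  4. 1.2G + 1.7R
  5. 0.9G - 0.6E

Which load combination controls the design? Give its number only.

1. 1.3(395.0) + 1.6(16.3) = 513.50 + 26.08 = 539.58
2. 1.4(395.0) = 553.00
3. 1.3(395.0) + 1.5(176.1) + 0.3(16.3) = 513.50 + 264.15 + 4.89 = 782.54
4. 1.2(395.0) + 1.7(176.1) = 474.00 + 299.37 = 773.37
5. 0.9(395.0) - 0.6(16.3) = 355.50 - 9.78 = 345.72
The largest value is 782.54 kips from combination 3.

Combination 3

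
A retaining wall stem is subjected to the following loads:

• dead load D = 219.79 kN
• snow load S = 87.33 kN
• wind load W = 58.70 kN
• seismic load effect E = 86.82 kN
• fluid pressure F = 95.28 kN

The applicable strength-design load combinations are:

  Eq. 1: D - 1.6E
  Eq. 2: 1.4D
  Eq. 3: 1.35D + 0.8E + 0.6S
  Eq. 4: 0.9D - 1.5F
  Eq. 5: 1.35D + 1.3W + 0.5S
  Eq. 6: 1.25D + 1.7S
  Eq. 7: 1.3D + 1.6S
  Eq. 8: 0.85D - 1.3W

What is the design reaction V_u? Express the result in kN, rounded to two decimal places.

425.46 kN

Eq. 1: 1.0(219.79) - 1.6(86.82) = 219.79 - 138.91 = 80.88
Eq. 2: 1.4(219.79) = 307.71
Eq. 3: 1.35(219.79) + 0.8(86.82) + 0.6(87.33) = 418.57
Eq. 4: 0.9(219.79) - 1.5(95.28) = 197.81 - 142.92 = 54.89
Eq. 5: 1.35(219.79) + 1.3(58.70) + 0.5(87.33) = 416.69
Eq. 6: 1.25(219.79) + 1.7(87.33) = 274.74 + 148.46 = 423.20
Eq. 7: 1.3(219.79) + 1.6(87.33) = 285.73 + 139.73 = 425.46
Eq. 8: 0.85(219.79) - 1.3(58.70) = 186.82 - 76.31 = 110.51
The controlling combination is 7, giving 425.46 kN.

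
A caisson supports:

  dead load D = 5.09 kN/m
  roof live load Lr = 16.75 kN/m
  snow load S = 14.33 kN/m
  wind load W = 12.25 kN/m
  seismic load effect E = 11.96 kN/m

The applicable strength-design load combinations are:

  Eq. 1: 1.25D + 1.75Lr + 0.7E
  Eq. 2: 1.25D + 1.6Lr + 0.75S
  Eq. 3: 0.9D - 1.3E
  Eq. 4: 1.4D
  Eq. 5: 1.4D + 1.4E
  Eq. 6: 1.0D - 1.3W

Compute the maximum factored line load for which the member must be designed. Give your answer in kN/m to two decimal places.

44.05 kN/m

Eq. 1: 1.25(5.09) + 1.75(16.75) + 0.7(11.96) = 44.05
Eq. 2: 1.25(5.09) + 1.6(16.75) + 0.75(14.33) = 6.36 + 26.80 + 10.75 = 43.91
Eq. 3: 0.9(5.09) - 1.3(11.96) = 4.58 - 15.55 = -10.97
Eq. 4: 1.4(5.09) = 7.13
Eq. 5: 1.4(5.09) + 1.4(11.96) = 7.13 + 16.74 = 23.87
Eq. 6: 1.0(5.09) - 1.3(12.25) = 5.09 - 15.93 = -10.84
Combination 1 governs: w_u = 44.05 kN/m.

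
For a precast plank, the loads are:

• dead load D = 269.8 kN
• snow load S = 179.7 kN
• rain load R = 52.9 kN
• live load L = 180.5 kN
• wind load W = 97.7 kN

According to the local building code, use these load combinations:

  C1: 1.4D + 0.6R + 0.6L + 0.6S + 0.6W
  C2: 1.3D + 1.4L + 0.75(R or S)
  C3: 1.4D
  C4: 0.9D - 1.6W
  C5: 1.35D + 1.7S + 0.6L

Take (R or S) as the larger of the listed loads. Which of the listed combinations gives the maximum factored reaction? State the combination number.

(R or S) → S = 179.7 kN.
C1: 1.4(269.8) + 0.6(52.9) + 0.6(180.5) + 0.6(179.7) + 0.6(97.7) = 377.72 + 31.74 + 108.30 + 107.82 + 58.62 = 684.20
C2: 1.3(269.8) + 1.4(180.5) + 0.75(179.7) = 350.74 + 252.70 + 134.78 = 738.22
C3: 1.4(269.8) = 377.72
C4: 0.9(269.8) - 1.6(97.7) = 242.82 - 156.32 = 86.50
C5: 1.35(269.8) + 1.7(179.7) + 0.6(180.5) = 364.23 + 305.49 + 108.30 = 778.02
The largest value is 778.02 kN from combination 5.

Combination 5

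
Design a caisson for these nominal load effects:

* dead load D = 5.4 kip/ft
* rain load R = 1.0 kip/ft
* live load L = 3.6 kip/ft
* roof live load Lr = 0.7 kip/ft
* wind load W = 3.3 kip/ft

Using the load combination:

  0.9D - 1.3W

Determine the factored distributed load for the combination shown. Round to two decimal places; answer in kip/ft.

0.9(5.4) - 1.3(3.3) = 0.57
w_u = 0.57 kip/ft.

0.57 kip/ft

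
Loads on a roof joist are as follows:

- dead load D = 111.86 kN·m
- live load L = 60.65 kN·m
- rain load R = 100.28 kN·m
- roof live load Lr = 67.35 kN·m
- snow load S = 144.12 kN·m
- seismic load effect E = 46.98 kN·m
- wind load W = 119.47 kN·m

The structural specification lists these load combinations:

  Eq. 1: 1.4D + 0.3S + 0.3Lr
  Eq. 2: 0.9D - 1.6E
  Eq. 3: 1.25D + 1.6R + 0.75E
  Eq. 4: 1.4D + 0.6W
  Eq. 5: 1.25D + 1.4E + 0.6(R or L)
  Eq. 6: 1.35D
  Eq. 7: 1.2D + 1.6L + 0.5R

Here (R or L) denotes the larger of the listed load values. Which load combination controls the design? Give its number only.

Combination 3

(R or L) → R = 100.28 kN·m.
Eq. 1: 1.4(111.86) + 0.3(144.12) + 0.3(67.35) = 156.60 + 43.24 + 20.21 = 220.05
Eq. 2: 0.9(111.86) - 1.6(46.98) = 25.51
Eq. 3: 1.25(111.86) + 1.6(100.28) + 0.75(46.98) = 335.51
Eq. 4: 1.4(111.86) + 0.6(119.47) = 228.29
Eq. 5: 1.25(111.86) + 1.4(46.98) + 0.6(100.28) = 139.83 + 65.77 + 60.17 = 265.77
Eq. 6: 1.35(111.86) = 151.01
Eq. 7: 1.2(111.86) + 1.6(60.65) + 0.5(100.28) = 134.23 + 97.04 + 50.14 = 281.41
The largest value is 335.51 kN·m from combination 3.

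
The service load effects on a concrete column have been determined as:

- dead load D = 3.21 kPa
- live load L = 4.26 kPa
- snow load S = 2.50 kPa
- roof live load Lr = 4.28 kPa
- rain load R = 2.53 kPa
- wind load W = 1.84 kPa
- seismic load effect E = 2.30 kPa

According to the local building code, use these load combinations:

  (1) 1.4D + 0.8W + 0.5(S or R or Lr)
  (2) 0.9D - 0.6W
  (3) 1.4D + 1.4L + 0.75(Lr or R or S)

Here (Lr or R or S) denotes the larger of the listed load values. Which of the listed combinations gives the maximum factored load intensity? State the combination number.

Combination 3

(S or R or Lr) → Lr = 4.28 kPa; (Lr or R or S) → Lr = 4.28 kPa.
(1) 1.4(3.21) + 0.8(1.84) + 0.5(4.28) = 8.11
(2) 0.9(3.21) - 0.6(1.84) = 2.89 - 1.10 = 1.79
(3) 1.4(3.21) + 1.4(4.26) + 0.75(4.28) = 13.67
The largest value is 13.67 kPa from combination 3.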